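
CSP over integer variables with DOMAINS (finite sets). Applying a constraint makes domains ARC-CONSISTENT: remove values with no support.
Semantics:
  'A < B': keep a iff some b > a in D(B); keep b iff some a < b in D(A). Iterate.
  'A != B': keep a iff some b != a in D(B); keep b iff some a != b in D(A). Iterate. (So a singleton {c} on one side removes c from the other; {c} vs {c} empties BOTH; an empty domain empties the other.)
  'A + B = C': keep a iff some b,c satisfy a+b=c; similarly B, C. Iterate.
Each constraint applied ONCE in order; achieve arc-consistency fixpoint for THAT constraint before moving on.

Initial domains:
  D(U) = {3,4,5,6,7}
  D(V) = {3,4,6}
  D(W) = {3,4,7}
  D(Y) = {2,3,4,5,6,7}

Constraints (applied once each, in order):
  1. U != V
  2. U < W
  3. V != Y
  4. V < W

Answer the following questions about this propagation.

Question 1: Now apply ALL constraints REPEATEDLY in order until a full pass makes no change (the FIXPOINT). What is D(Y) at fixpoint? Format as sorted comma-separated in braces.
pass 0 (initial): D(Y)={2,3,4,5,6,7}
pass 1: U {3,4,5,6,7}->{3,4,5,6}; W {3,4,7}->{4,7}
pass 2: no change
Fixpoint after 2 passes: D(Y) = {2,3,4,5,6,7}

Answer: {2,3,4,5,6,7}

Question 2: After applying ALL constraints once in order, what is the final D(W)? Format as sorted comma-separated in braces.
Answer: {4,7}

Derivation:
Constraint 1 (U != V) on D(U)={3,4,5,6,7} D(V)={3,4,6}: no change
Constraint 2 (U < W) on D(U)={3,4,5,6,7} D(W)={3,4,7}: U {3,4,5,6,7}->{3,4,5,6}; W {3,4,7}->{4,7}
Constraint 3 (V != Y) on D(V)={3,4,6} D(Y)={2,3,4,5,6,7}: no change
Constraint 4 (V < W) on D(V)={3,4,6} D(W)={4,7}: no change
So after all 4 constraints: D(W) = {4,7}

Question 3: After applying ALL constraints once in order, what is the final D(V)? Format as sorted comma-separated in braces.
Constraint 1 (U != V) on D(U)={3,4,5,6,7} D(V)={3,4,6}: no change
Constraint 2 (U < W) on D(U)={3,4,5,6,7} D(W)={3,4,7}: U {3,4,5,6,7}->{3,4,5,6}; W {3,4,7}->{4,7}
Constraint 3 (V != Y) on D(V)={3,4,6} D(Y)={2,3,4,5,6,7}: no change
Constraint 4 (V < W) on D(V)={3,4,6} D(W)={4,7}: no change
So after all 4 constraints: D(V) = {3,4,6}

Answer: {3,4,6}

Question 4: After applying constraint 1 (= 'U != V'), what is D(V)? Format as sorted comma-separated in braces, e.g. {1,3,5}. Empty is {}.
Answer: {3,4,6}

Derivation:
Constraint 1 (U != V) on D(U)={3,4,5,6,7} D(V)={3,4,6}: no change
So after constraint 1: D(V) = {3,4,6}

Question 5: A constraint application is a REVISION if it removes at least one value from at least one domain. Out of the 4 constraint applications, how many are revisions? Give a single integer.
Answer: 1

Derivation:
Constraint 1 (U != V) on D(U)={3,4,5,6,7} D(V)={3,4,6}: no change => not a revision
Constraint 2 (U < W) on D(U)={3,4,5,6,7} D(W)={3,4,7}: U {3,4,5,6,7}->{3,4,5,6}; W {3,4,7}->{4,7} => REVISION
Constraint 3 (V != Y) on D(V)={3,4,6} D(Y)={2,3,4,5,6,7}: no change => not a revision
Constraint 4 (V < W) on D(V)={3,4,6} D(W)={4,7}: no change => not a revision
Total revisions = 1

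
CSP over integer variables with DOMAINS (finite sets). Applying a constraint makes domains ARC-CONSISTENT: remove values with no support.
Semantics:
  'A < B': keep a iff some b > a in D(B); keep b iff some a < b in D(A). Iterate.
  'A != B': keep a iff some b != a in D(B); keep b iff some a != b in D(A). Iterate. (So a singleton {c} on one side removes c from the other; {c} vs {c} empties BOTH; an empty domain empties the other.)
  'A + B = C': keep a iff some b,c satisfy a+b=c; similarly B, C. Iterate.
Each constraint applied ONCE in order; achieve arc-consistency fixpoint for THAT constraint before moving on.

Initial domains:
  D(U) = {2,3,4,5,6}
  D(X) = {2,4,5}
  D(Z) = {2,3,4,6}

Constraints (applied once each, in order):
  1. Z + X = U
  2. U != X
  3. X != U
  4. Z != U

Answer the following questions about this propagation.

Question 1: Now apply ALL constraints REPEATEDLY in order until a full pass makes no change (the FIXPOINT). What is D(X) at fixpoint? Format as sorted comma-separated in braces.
pass 0 (initial): D(X)={2,4,5}
pass 1: U {2,3,4,5,6}->{4,5,6}; X {2,4,5}->{2,4}; Z {2,3,4,6}->{2,3,4}
pass 2: no change
Fixpoint after 2 passes: D(X) = {2,4}

Answer: {2,4}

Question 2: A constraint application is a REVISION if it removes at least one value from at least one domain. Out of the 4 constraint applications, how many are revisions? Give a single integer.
Constraint 1 (Z + X = U) on D(Z)={2,3,4,6} D(X)={2,4,5} D(U)={2,3,4,5,6}: Z {2,3,4,6}->{2,3,4}; X {2,4,5}->{2,4}; U {2,3,4,5,6}->{4,5,6} => REVISION
Constraint 2 (U != X) on D(U)={4,5,6} D(X)={2,4}: no change => not a revision
Constraint 3 (X != U) on D(X)={2,4} D(U)={4,5,6}: no change => not a revision
Constraint 4 (Z != U) on D(Z)={2,3,4} D(U)={4,5,6}: no change => not a revision
Total revisions = 1

Answer: 1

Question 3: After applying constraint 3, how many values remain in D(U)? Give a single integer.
Constraint 1 (Z + X = U) on D(Z)={2,3,4,6} D(X)={2,4,5} D(U)={2,3,4,5,6}: Z {2,3,4,6}->{2,3,4}; X {2,4,5}->{2,4}; U {2,3,4,5,6}->{4,5,6}
Constraint 2 (U != X) on D(U)={4,5,6} D(X)={2,4}: no change
Constraint 3 (X != U) on D(X)={2,4} D(U)={4,5,6}: no change
So after constraint 3: D(U)={4,5,6}, size = 3

Answer: 3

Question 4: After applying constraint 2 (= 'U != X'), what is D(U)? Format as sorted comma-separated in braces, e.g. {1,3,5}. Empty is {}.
Constraint 1 (Z + X = U) on D(Z)={2,3,4,6} D(X)={2,4,5} D(U)={2,3,4,5,6}: Z {2,3,4,6}->{2,3,4}; X {2,4,5}->{2,4}; U {2,3,4,5,6}->{4,5,6}
Constraint 2 (U != X) on D(U)={4,5,6} D(X)={2,4}: no change
So after constraint 2: D(U) = {4,5,6}

Answer: {4,5,6}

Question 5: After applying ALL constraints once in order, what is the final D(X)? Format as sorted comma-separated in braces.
Constraint 1 (Z + X = U) on D(Z)={2,3,4,6} D(X)={2,4,5} D(U)={2,3,4,5,6}: Z {2,3,4,6}->{2,3,4}; X {2,4,5}->{2,4}; U {2,3,4,5,6}->{4,5,6}
Constraint 2 (U != X) on D(U)={4,5,6} D(X)={2,4}: no change
Constraint 3 (X != U) on D(X)={2,4} D(U)={4,5,6}: no change
Constraint 4 (Z != U) on D(Z)={2,3,4} D(U)={4,5,6}: no change
So after all 4 constraints: D(X) = {2,4}

Answer: {2,4}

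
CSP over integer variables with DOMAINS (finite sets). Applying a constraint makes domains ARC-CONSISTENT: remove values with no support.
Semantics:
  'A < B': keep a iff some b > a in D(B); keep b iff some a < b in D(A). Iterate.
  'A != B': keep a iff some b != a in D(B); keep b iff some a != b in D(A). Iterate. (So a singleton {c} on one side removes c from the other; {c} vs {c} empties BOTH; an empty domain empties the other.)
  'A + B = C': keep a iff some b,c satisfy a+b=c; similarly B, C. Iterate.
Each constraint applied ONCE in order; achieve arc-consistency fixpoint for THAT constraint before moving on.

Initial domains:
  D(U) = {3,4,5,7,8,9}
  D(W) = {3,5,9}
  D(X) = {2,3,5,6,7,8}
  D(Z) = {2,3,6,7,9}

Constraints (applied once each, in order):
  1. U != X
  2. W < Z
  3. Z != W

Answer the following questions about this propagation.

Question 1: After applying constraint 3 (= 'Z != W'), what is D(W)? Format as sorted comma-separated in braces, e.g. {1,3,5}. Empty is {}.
Constraint 1 (U != X) on D(U)={3,4,5,7,8,9} D(X)={2,3,5,6,7,8}: no change
Constraint 2 (W < Z) on D(W)={3,5,9} D(Z)={2,3,6,7,9}: W {3,5,9}->{3,5}; Z {2,3,6,7,9}->{6,7,9}
Constraint 3 (Z != W) on D(Z)={6,7,9} D(W)={3,5}: no change
So after constraint 3: D(W) = {3,5}

Answer: {3,5}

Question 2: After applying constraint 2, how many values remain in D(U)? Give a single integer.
Constraint 1 (U != X) on D(U)={3,4,5,7,8,9} D(X)={2,3,5,6,7,8}: no change
Constraint 2 (W < Z) on D(W)={3,5,9} D(Z)={2,3,6,7,9}: W {3,5,9}->{3,5}; Z {2,3,6,7,9}->{6,7,9}
So after constraint 2: D(U)={3,4,5,7,8,9}, size = 6

Answer: 6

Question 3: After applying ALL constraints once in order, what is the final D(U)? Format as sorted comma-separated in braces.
Constraint 1 (U != X) on D(U)={3,4,5,7,8,9} D(X)={2,3,5,6,7,8}: no change
Constraint 2 (W < Z) on D(W)={3,5,9} D(Z)={2,3,6,7,9}: W {3,5,9}->{3,5}; Z {2,3,6,7,9}->{6,7,9}
Constraint 3 (Z != W) on D(Z)={6,7,9} D(W)={3,5}: no change
So after all 3 constraints: D(U) = {3,4,5,7,8,9}

Answer: {3,4,5,7,8,9}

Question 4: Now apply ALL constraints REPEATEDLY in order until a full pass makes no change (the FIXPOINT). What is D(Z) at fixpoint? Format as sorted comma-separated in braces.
Answer: {6,7,9}

Derivation:
pass 0 (initial): D(Z)={2,3,6,7,9}
pass 1: W {3,5,9}->{3,5}; Z {2,3,6,7,9}->{6,7,9}
pass 2: no change
Fixpoint after 2 passes: D(Z) = {6,7,9}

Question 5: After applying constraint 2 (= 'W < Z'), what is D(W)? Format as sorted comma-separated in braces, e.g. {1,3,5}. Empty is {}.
Answer: {3,5}

Derivation:
Constraint 1 (U != X) on D(U)={3,4,5,7,8,9} D(X)={2,3,5,6,7,8}: no change
Constraint 2 (W < Z) on D(W)={3,5,9} D(Z)={2,3,6,7,9}: W {3,5,9}->{3,5}; Z {2,3,6,7,9}->{6,7,9}
So after constraint 2: D(W) = {3,5}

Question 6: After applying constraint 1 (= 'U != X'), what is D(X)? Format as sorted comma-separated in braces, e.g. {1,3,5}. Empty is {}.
Constraint 1 (U != X) on D(U)={3,4,5,7,8,9} D(X)={2,3,5,6,7,8}: no change
So after constraint 1: D(X) = {2,3,5,6,7,8}

Answer: {2,3,5,6,7,8}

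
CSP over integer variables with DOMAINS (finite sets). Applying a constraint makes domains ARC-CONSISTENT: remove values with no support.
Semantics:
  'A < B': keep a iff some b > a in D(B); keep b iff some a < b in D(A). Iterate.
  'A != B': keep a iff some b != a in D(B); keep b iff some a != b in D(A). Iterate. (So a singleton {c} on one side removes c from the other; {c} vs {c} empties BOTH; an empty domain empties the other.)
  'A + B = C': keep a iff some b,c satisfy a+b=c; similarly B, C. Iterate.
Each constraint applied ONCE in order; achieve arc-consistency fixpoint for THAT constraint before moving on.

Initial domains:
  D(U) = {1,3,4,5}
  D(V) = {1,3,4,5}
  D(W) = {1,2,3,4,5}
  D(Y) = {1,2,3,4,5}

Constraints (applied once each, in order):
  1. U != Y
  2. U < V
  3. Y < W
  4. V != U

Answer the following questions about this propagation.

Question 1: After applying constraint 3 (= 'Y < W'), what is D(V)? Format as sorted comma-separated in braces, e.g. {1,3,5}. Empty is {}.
Answer: {3,4,5}

Derivation:
Constraint 1 (U != Y) on D(U)={1,3,4,5} D(Y)={1,2,3,4,5}: no change
Constraint 2 (U < V) on D(U)={1,3,4,5} D(V)={1,3,4,5}: U {1,3,4,5}->{1,3,4}; V {1,3,4,5}->{3,4,5}
Constraint 3 (Y < W) on D(Y)={1,2,3,4,5} D(W)={1,2,3,4,5}: Y {1,2,3,4,5}->{1,2,3,4}; W {1,2,3,4,5}->{2,3,4,5}
So after constraint 3: D(V) = {3,4,5}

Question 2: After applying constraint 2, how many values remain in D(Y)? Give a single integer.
Answer: 5

Derivation:
Constraint 1 (U != Y) on D(U)={1,3,4,5} D(Y)={1,2,3,4,5}: no change
Constraint 2 (U < V) on D(U)={1,3,4,5} D(V)={1,3,4,5}: U {1,3,4,5}->{1,3,4}; V {1,3,4,5}->{3,4,5}
So after constraint 2: D(Y)={1,2,3,4,5}, size = 5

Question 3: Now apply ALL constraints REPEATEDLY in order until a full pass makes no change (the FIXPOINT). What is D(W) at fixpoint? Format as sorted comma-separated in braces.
Answer: {2,3,4,5}

Derivation:
pass 0 (initial): D(W)={1,2,3,4,5}
pass 1: U {1,3,4,5}->{1,3,4}; V {1,3,4,5}->{3,4,5}; W {1,2,3,4,5}->{2,3,4,5}; Y {1,2,3,4,5}->{1,2,3,4}
pass 2: no change
Fixpoint after 2 passes: D(W) = {2,3,4,5}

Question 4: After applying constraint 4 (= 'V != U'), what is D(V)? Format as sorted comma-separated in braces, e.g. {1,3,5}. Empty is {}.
Answer: {3,4,5}

Derivation:
Constraint 1 (U != Y) on D(U)={1,3,4,5} D(Y)={1,2,3,4,5}: no change
Constraint 2 (U < V) on D(U)={1,3,4,5} D(V)={1,3,4,5}: U {1,3,4,5}->{1,3,4}; V {1,3,4,5}->{3,4,5}
Constraint 3 (Y < W) on D(Y)={1,2,3,4,5} D(W)={1,2,3,4,5}: Y {1,2,3,4,5}->{1,2,3,4}; W {1,2,3,4,5}->{2,3,4,5}
Constraint 4 (V != U) on D(V)={3,4,5} D(U)={1,3,4}: no change
So after constraint 4: D(V) = {3,4,5}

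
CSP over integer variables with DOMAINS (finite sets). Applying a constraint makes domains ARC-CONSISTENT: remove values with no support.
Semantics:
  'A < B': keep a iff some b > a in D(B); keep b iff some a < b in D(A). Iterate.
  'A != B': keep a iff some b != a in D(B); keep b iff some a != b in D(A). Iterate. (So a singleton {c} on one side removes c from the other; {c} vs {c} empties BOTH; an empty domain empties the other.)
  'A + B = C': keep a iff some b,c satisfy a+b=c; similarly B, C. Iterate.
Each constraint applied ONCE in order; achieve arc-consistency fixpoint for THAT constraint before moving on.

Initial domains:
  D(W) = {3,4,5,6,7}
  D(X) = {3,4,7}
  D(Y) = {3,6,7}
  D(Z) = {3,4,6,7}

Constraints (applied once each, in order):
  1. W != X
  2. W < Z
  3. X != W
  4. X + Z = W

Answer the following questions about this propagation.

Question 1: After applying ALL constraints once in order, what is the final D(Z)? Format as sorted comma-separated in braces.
Answer: {}

Derivation:
Constraint 1 (W != X) on D(W)={3,4,5,6,7} D(X)={3,4,7}: no change
Constraint 2 (W < Z) on D(W)={3,4,5,6,7} D(Z)={3,4,6,7}: W {3,4,5,6,7}->{3,4,5,6}; Z {3,4,6,7}->{4,6,7}
Constraint 3 (X != W) on D(X)={3,4,7} D(W)={3,4,5,6}: no change
Constraint 4 (X + Z = W) on D(X)={3,4,7} D(Z)={4,6,7} D(W)={3,4,5,6}: X {3,4,7}->{}; Z {4,6,7}->{}; W {3,4,5,6}->{}
So after all 4 constraints: D(Z) = {}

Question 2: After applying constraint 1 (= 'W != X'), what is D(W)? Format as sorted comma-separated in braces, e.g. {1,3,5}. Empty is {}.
Constraint 1 (W != X) on D(W)={3,4,5,6,7} D(X)={3,4,7}: no change
So after constraint 1: D(W) = {3,4,5,6,7}

Answer: {3,4,5,6,7}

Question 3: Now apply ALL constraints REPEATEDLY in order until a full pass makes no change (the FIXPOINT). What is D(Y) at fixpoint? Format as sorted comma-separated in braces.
pass 0 (initial): D(Y)={3,6,7}
pass 1: W {3,4,5,6,7}->{}; X {3,4,7}->{}; Z {3,4,6,7}->{}
pass 2: no change
Fixpoint after 2 passes: D(Y) = {3,6,7}

Answer: {3,6,7}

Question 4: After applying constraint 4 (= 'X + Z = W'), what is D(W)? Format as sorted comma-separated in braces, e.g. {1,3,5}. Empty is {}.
Answer: {}

Derivation:
Constraint 1 (W != X) on D(W)={3,4,5,6,7} D(X)={3,4,7}: no change
Constraint 2 (W < Z) on D(W)={3,4,5,6,7} D(Z)={3,4,6,7}: W {3,4,5,6,7}->{3,4,5,6}; Z {3,4,6,7}->{4,6,7}
Constraint 3 (X != W) on D(X)={3,4,7} D(W)={3,4,5,6}: no change
Constraint 4 (X + Z = W) on D(X)={3,4,7} D(Z)={4,6,7} D(W)={3,4,5,6}: X {3,4,7}->{}; Z {4,6,7}->{}; W {3,4,5,6}->{}
So after constraint 4: D(W) = {}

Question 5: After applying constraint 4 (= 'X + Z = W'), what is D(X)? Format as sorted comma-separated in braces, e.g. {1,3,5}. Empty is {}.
Answer: {}

Derivation:
Constraint 1 (W != X) on D(W)={3,4,5,6,7} D(X)={3,4,7}: no change
Constraint 2 (W < Z) on D(W)={3,4,5,6,7} D(Z)={3,4,6,7}: W {3,4,5,6,7}->{3,4,5,6}; Z {3,4,6,7}->{4,6,7}
Constraint 3 (X != W) on D(X)={3,4,7} D(W)={3,4,5,6}: no change
Constraint 4 (X + Z = W) on D(X)={3,4,7} D(Z)={4,6,7} D(W)={3,4,5,6}: X {3,4,7}->{}; Z {4,6,7}->{}; W {3,4,5,6}->{}
So after constraint 4: D(X) = {}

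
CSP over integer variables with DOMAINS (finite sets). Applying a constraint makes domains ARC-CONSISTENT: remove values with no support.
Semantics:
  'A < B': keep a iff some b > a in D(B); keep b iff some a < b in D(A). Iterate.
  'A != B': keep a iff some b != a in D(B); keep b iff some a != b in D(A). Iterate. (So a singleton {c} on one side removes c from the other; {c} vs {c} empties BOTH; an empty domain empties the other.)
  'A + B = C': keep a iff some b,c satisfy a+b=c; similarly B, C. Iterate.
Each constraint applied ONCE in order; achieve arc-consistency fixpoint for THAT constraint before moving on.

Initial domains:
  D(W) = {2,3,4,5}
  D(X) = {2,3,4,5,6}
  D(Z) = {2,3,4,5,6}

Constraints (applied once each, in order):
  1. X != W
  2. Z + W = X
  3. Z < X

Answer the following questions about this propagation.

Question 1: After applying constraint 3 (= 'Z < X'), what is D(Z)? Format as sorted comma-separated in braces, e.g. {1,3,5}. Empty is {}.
Constraint 1 (X != W) on D(X)={2,3,4,5,6} D(W)={2,3,4,5}: no change
Constraint 2 (Z + W = X) on D(Z)={2,3,4,5,6} D(W)={2,3,4,5} D(X)={2,3,4,5,6}: Z {2,3,4,5,6}->{2,3,4}; W {2,3,4,5}->{2,3,4}; X {2,3,4,5,6}->{4,5,6}
Constraint 3 (Z < X) on D(Z)={2,3,4} D(X)={4,5,6}: no change
So after constraint 3: D(Z) = {2,3,4}

Answer: {2,3,4}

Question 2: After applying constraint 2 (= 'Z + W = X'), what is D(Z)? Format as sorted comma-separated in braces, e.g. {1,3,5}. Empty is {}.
Answer: {2,3,4}

Derivation:
Constraint 1 (X != W) on D(X)={2,3,4,5,6} D(W)={2,3,4,5}: no change
Constraint 2 (Z + W = X) on D(Z)={2,3,4,5,6} D(W)={2,3,4,5} D(X)={2,3,4,5,6}: Z {2,3,4,5,6}->{2,3,4}; W {2,3,4,5}->{2,3,4}; X {2,3,4,5,6}->{4,5,6}
So after constraint 2: D(Z) = {2,3,4}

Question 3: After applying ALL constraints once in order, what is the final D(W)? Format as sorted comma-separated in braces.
Constraint 1 (X != W) on D(X)={2,3,4,5,6} D(W)={2,3,4,5}: no change
Constraint 2 (Z + W = X) on D(Z)={2,3,4,5,6} D(W)={2,3,4,5} D(X)={2,3,4,5,6}: Z {2,3,4,5,6}->{2,3,4}; W {2,3,4,5}->{2,3,4}; X {2,3,4,5,6}->{4,5,6}
Constraint 3 (Z < X) on D(Z)={2,3,4} D(X)={4,5,6}: no change
So after all 3 constraints: D(W) = {2,3,4}

Answer: {2,3,4}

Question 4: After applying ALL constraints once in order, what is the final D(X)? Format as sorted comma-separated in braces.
Constraint 1 (X != W) on D(X)={2,3,4,5,6} D(W)={2,3,4,5}: no change
Constraint 2 (Z + W = X) on D(Z)={2,3,4,5,6} D(W)={2,3,4,5} D(X)={2,3,4,5,6}: Z {2,3,4,5,6}->{2,3,4}; W {2,3,4,5}->{2,3,4}; X {2,3,4,5,6}->{4,5,6}
Constraint 3 (Z < X) on D(Z)={2,3,4} D(X)={4,5,6}: no change
So after all 3 constraints: D(X) = {4,5,6}

Answer: {4,5,6}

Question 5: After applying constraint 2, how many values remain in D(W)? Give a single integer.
Answer: 3

Derivation:
Constraint 1 (X != W) on D(X)={2,3,4,5,6} D(W)={2,3,4,5}: no change
Constraint 2 (Z + W = X) on D(Z)={2,3,4,5,6} D(W)={2,3,4,5} D(X)={2,3,4,5,6}: Z {2,3,4,5,6}->{2,3,4}; W {2,3,4,5}->{2,3,4}; X {2,3,4,5,6}->{4,5,6}
So after constraint 2: D(W)={2,3,4}, size = 3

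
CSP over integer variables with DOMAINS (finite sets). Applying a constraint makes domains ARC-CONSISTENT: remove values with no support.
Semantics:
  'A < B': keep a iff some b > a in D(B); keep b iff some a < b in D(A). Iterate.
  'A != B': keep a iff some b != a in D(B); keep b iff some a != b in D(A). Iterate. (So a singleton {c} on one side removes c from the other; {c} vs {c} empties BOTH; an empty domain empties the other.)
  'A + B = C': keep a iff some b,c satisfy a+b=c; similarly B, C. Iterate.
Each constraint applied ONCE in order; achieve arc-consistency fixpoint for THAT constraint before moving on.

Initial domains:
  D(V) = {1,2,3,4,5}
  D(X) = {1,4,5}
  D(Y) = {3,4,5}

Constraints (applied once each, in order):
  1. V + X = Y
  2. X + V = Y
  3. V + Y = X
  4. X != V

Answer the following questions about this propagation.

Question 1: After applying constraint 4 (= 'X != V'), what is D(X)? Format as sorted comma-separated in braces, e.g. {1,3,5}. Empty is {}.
Answer: {4}

Derivation:
Constraint 1 (V + X = Y) on D(V)={1,2,3,4,5} D(X)={1,4,5} D(Y)={3,4,5}: V {1,2,3,4,5}->{1,2,3,4}; X {1,4,5}->{1,4}
Constraint 2 (X + V = Y) on D(X)={1,4} D(V)={1,2,3,4} D(Y)={3,4,5}: no change
Constraint 3 (V + Y = X) on D(V)={1,2,3,4} D(Y)={3,4,5} D(X)={1,4}: V {1,2,3,4}->{1}; Y {3,4,5}->{3}; X {1,4}->{4}
Constraint 4 (X != V) on D(X)={4} D(V)={1}: no change
So after constraint 4: D(X) = {4}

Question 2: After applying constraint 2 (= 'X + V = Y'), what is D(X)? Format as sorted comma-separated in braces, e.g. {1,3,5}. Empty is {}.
Answer: {1,4}

Derivation:
Constraint 1 (V + X = Y) on D(V)={1,2,3,4,5} D(X)={1,4,5} D(Y)={3,4,5}: V {1,2,3,4,5}->{1,2,3,4}; X {1,4,5}->{1,4}
Constraint 2 (X + V = Y) on D(X)={1,4} D(V)={1,2,3,4} D(Y)={3,4,5}: no change
So after constraint 2: D(X) = {1,4}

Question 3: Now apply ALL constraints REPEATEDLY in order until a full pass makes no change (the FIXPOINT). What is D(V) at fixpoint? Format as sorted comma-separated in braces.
Answer: {}

Derivation:
pass 0 (initial): D(V)={1,2,3,4,5}
pass 1: V {1,2,3,4,5}->{1}; X {1,4,5}->{4}; Y {3,4,5}->{3}
pass 2: V {1}->{}; X {4}->{}; Y {3}->{}
pass 3: no change
Fixpoint after 3 passes: D(V) = {}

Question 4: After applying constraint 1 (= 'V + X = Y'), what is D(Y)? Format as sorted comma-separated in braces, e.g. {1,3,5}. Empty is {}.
Answer: {3,4,5}

Derivation:
Constraint 1 (V + X = Y) on D(V)={1,2,3,4,5} D(X)={1,4,5} D(Y)={3,4,5}: V {1,2,3,4,5}->{1,2,3,4}; X {1,4,5}->{1,4}
So after constraint 1: D(Y) = {3,4,5}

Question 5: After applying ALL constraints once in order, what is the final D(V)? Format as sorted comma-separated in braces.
Constraint 1 (V + X = Y) on D(V)={1,2,3,4,5} D(X)={1,4,5} D(Y)={3,4,5}: V {1,2,3,4,5}->{1,2,3,4}; X {1,4,5}->{1,4}
Constraint 2 (X + V = Y) on D(X)={1,4} D(V)={1,2,3,4} D(Y)={3,4,5}: no change
Constraint 3 (V + Y = X) on D(V)={1,2,3,4} D(Y)={3,4,5} D(X)={1,4}: V {1,2,3,4}->{1}; Y {3,4,5}->{3}; X {1,4}->{4}
Constraint 4 (X != V) on D(X)={4} D(V)={1}: no change
So after all 4 constraints: D(V) = {1}

Answer: {1}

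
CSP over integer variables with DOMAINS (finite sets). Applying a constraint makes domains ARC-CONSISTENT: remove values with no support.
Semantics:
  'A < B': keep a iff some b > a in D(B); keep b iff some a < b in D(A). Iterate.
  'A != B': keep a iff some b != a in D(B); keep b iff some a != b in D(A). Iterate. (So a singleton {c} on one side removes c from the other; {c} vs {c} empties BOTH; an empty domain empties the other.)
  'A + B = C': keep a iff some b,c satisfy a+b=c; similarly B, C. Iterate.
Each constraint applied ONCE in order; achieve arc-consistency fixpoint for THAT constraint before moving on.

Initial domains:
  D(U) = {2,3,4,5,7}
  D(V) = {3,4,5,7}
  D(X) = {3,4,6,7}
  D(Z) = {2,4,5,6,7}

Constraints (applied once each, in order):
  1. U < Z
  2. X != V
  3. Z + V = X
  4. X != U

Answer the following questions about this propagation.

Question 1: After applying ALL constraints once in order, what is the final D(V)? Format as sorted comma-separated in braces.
Answer: {3}

Derivation:
Constraint 1 (U < Z) on D(U)={2,3,4,5,7} D(Z)={2,4,5,6,7}: U {2,3,4,5,7}->{2,3,4,5}; Z {2,4,5,6,7}->{4,5,6,7}
Constraint 2 (X != V) on D(X)={3,4,6,7} D(V)={3,4,5,7}: no change
Constraint 3 (Z + V = X) on D(Z)={4,5,6,7} D(V)={3,4,5,7} D(X)={3,4,6,7}: Z {4,5,6,7}->{4}; V {3,4,5,7}->{3}; X {3,4,6,7}->{7}
Constraint 4 (X != U) on D(X)={7} D(U)={2,3,4,5}: no change
So after all 4 constraints: D(V) = {3}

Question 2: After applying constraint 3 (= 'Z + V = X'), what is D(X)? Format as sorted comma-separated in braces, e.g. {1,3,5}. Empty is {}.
Answer: {7}

Derivation:
Constraint 1 (U < Z) on D(U)={2,3,4,5,7} D(Z)={2,4,5,6,7}: U {2,3,4,5,7}->{2,3,4,5}; Z {2,4,5,6,7}->{4,5,6,7}
Constraint 2 (X != V) on D(X)={3,4,6,7} D(V)={3,4,5,7}: no change
Constraint 3 (Z + V = X) on D(Z)={4,5,6,7} D(V)={3,4,5,7} D(X)={3,4,6,7}: Z {4,5,6,7}->{4}; V {3,4,5,7}->{3}; X {3,4,6,7}->{7}
So after constraint 3: D(X) = {7}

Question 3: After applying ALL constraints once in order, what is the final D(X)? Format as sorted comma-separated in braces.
Constraint 1 (U < Z) on D(U)={2,3,4,5,7} D(Z)={2,4,5,6,7}: U {2,3,4,5,7}->{2,3,4,5}; Z {2,4,5,6,7}->{4,5,6,7}
Constraint 2 (X != V) on D(X)={3,4,6,7} D(V)={3,4,5,7}: no change
Constraint 3 (Z + V = X) on D(Z)={4,5,6,7} D(V)={3,4,5,7} D(X)={3,4,6,7}: Z {4,5,6,7}->{4}; V {3,4,5,7}->{3}; X {3,4,6,7}->{7}
Constraint 4 (X != U) on D(X)={7} D(U)={2,3,4,5}: no change
So after all 4 constraints: D(X) = {7}

Answer: {7}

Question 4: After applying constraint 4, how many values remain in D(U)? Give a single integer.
Answer: 4

Derivation:
Constraint 1 (U < Z) on D(U)={2,3,4,5,7} D(Z)={2,4,5,6,7}: U {2,3,4,5,7}->{2,3,4,5}; Z {2,4,5,6,7}->{4,5,6,7}
Constraint 2 (X != V) on D(X)={3,4,6,7} D(V)={3,4,5,7}: no change
Constraint 3 (Z + V = X) on D(Z)={4,5,6,7} D(V)={3,4,5,7} D(X)={3,4,6,7}: Z {4,5,6,7}->{4}; V {3,4,5,7}->{3}; X {3,4,6,7}->{7}
Constraint 4 (X != U) on D(X)={7} D(U)={2,3,4,5}: no change
So after constraint 4: D(U)={2,3,4,5}, size = 4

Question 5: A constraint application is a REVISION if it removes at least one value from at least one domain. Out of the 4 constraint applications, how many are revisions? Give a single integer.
Constraint 1 (U < Z) on D(U)={2,3,4,5,7} D(Z)={2,4,5,6,7}: U {2,3,4,5,7}->{2,3,4,5}; Z {2,4,5,6,7}->{4,5,6,7} => REVISION
Constraint 2 (X != V) on D(X)={3,4,6,7} D(V)={3,4,5,7}: no change => not a revision
Constraint 3 (Z + V = X) on D(Z)={4,5,6,7} D(V)={3,4,5,7} D(X)={3,4,6,7}: Z {4,5,6,7}->{4}; V {3,4,5,7}->{3}; X {3,4,6,7}->{7} => REVISION
Constraint 4 (X != U) on D(X)={7} D(U)={2,3,4,5}: no change => not a revision
Total revisions = 2

Answer: 2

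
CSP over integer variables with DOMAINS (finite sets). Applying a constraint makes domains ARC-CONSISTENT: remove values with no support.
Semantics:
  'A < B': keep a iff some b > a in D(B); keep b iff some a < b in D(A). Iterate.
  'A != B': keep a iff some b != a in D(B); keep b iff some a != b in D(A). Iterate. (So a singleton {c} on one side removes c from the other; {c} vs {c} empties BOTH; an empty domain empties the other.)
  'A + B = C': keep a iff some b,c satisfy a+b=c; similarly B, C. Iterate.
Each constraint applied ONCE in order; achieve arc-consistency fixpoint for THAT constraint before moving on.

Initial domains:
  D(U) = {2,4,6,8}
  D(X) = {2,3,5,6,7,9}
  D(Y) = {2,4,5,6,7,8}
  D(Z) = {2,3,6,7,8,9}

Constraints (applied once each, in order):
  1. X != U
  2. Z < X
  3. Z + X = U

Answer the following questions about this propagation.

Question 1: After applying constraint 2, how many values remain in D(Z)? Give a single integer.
Answer: 5

Derivation:
Constraint 1 (X != U) on D(X)={2,3,5,6,7,9} D(U)={2,4,6,8}: no change
Constraint 2 (Z < X) on D(Z)={2,3,6,7,8,9} D(X)={2,3,5,6,7,9}: Z {2,3,6,7,8,9}->{2,3,6,7,8}; X {2,3,5,6,7,9}->{3,5,6,7,9}
So after constraint 2: D(Z)={2,3,6,7,8}, size = 5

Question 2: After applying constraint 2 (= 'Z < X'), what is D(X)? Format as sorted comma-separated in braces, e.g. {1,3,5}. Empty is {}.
Constraint 1 (X != U) on D(X)={2,3,5,6,7,9} D(U)={2,4,6,8}: no change
Constraint 2 (Z < X) on D(Z)={2,3,6,7,8,9} D(X)={2,3,5,6,7,9}: Z {2,3,6,7,8,9}->{2,3,6,7,8}; X {2,3,5,6,7,9}->{3,5,6,7,9}
So after constraint 2: D(X) = {3,5,6,7,9}

Answer: {3,5,6,7,9}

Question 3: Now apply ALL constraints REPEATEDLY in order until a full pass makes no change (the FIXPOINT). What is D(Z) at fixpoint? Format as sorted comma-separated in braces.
pass 0 (initial): D(Z)={2,3,6,7,8,9}
pass 1: U {2,4,6,8}->{6,8}; X {2,3,5,6,7,9}->{3,5,6}; Z {2,3,6,7,8,9}->{2,3}
pass 2: no change
Fixpoint after 2 passes: D(Z) = {2,3}

Answer: {2,3}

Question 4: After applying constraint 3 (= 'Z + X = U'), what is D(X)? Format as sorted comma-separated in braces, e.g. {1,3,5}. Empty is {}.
Answer: {3,5,6}

Derivation:
Constraint 1 (X != U) on D(X)={2,3,5,6,7,9} D(U)={2,4,6,8}: no change
Constraint 2 (Z < X) on D(Z)={2,3,6,7,8,9} D(X)={2,3,5,6,7,9}: Z {2,3,6,7,8,9}->{2,3,6,7,8}; X {2,3,5,6,7,9}->{3,5,6,7,9}
Constraint 3 (Z + X = U) on D(Z)={2,3,6,7,8} D(X)={3,5,6,7,9} D(U)={2,4,6,8}: Z {2,3,6,7,8}->{2,3}; X {3,5,6,7,9}->{3,5,6}; U {2,4,6,8}->{6,8}
So after constraint 3: D(X) = {3,5,6}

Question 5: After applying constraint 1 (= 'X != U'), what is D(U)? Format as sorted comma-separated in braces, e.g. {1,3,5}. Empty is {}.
Constraint 1 (X != U) on D(X)={2,3,5,6,7,9} D(U)={2,4,6,8}: no change
So after constraint 1: D(U) = {2,4,6,8}

Answer: {2,4,6,8}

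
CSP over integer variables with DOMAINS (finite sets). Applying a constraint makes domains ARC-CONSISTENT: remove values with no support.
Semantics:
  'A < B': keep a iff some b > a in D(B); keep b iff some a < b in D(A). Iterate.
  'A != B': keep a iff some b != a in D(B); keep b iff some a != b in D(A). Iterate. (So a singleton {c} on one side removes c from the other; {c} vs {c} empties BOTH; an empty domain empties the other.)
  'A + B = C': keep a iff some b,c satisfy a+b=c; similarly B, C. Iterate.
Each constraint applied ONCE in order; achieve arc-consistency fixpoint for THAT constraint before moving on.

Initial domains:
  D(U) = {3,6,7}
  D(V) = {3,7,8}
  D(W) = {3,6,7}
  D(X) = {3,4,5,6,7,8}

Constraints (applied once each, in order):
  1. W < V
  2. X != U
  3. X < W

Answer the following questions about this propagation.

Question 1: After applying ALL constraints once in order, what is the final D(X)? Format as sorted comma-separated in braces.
Constraint 1 (W < V) on D(W)={3,6,7} D(V)={3,7,8}: V {3,7,8}->{7,8}
Constraint 2 (X != U) on D(X)={3,4,5,6,7,8} D(U)={3,6,7}: no change
Constraint 3 (X < W) on D(X)={3,4,5,6,7,8} D(W)={3,6,7}: X {3,4,5,6,7,8}->{3,4,5,6}; W {3,6,7}->{6,7}
So after all 3 constraints: D(X) = {3,4,5,6}

Answer: {3,4,5,6}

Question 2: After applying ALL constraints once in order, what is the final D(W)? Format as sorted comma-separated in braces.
Constraint 1 (W < V) on D(W)={3,6,7} D(V)={3,7,8}: V {3,7,8}->{7,8}
Constraint 2 (X != U) on D(X)={3,4,5,6,7,8} D(U)={3,6,7}: no change
Constraint 3 (X < W) on D(X)={3,4,5,6,7,8} D(W)={3,6,7}: X {3,4,5,6,7,8}->{3,4,5,6}; W {3,6,7}->{6,7}
So after all 3 constraints: D(W) = {6,7}

Answer: {6,7}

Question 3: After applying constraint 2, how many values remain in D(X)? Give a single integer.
Answer: 6

Derivation:
Constraint 1 (W < V) on D(W)={3,6,7} D(V)={3,7,8}: V {3,7,8}->{7,8}
Constraint 2 (X != U) on D(X)={3,4,5,6,7,8} D(U)={3,6,7}: no change
So after constraint 2: D(X)={3,4,5,6,7,8}, size = 6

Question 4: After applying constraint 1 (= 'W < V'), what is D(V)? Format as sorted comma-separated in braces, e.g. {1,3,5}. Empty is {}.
Answer: {7,8}

Derivation:
Constraint 1 (W < V) on D(W)={3,6,7} D(V)={3,7,8}: V {3,7,8}->{7,8}
So after constraint 1: D(V) = {7,8}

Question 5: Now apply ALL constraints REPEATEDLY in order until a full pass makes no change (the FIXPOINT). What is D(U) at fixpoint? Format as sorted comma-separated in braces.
Answer: {3,6,7}

Derivation:
pass 0 (initial): D(U)={3,6,7}
pass 1: V {3,7,8}->{7,8}; W {3,6,7}->{6,7}; X {3,4,5,6,7,8}->{3,4,5,6}
pass 2: no change
Fixpoint after 2 passes: D(U) = {3,6,7}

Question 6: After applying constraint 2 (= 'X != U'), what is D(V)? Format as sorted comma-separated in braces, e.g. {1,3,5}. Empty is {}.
Constraint 1 (W < V) on D(W)={3,6,7} D(V)={3,7,8}: V {3,7,8}->{7,8}
Constraint 2 (X != U) on D(X)={3,4,5,6,7,8} D(U)={3,6,7}: no change
So after constraint 2: D(V) = {7,8}

Answer: {7,8}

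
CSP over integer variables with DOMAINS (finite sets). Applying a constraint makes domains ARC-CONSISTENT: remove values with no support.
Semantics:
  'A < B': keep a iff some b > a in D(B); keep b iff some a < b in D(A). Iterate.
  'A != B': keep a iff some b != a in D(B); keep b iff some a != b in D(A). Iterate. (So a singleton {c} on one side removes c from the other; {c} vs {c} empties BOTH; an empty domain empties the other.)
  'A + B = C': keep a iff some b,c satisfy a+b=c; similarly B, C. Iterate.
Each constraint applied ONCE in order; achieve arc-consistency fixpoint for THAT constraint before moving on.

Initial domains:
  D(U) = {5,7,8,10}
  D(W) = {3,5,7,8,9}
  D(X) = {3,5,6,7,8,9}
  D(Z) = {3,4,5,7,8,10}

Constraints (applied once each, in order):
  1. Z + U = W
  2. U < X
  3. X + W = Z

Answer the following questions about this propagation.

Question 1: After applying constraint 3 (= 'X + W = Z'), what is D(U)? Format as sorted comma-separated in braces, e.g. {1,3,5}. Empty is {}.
Answer: {5}

Derivation:
Constraint 1 (Z + U = W) on D(Z)={3,4,5,7,8,10} D(U)={5,7,8,10} D(W)={3,5,7,8,9}: Z {3,4,5,7,8,10}->{3,4}; U {5,7,8,10}->{5}; W {3,5,7,8,9}->{8,9}
Constraint 2 (U < X) on D(U)={5} D(X)={3,5,6,7,8,9}: X {3,5,6,7,8,9}->{6,7,8,9}
Constraint 3 (X + W = Z) on D(X)={6,7,8,9} D(W)={8,9} D(Z)={3,4}: X {6,7,8,9}->{}; W {8,9}->{}; Z {3,4}->{}
So after constraint 3: D(U) = {5}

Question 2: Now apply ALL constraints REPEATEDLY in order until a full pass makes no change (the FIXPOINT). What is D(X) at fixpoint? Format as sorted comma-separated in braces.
pass 0 (initial): D(X)={3,5,6,7,8,9}
pass 1: U {5,7,8,10}->{5}; W {3,5,7,8,9}->{}; X {3,5,6,7,8,9}->{}; Z {3,4,5,7,8,10}->{}
pass 2: U {5}->{}
pass 3: no change
Fixpoint after 3 passes: D(X) = {}

Answer: {}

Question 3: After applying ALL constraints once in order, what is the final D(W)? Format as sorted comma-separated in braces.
Answer: {}

Derivation:
Constraint 1 (Z + U = W) on D(Z)={3,4,5,7,8,10} D(U)={5,7,8,10} D(W)={3,5,7,8,9}: Z {3,4,5,7,8,10}->{3,4}; U {5,7,8,10}->{5}; W {3,5,7,8,9}->{8,9}
Constraint 2 (U < X) on D(U)={5} D(X)={3,5,6,7,8,9}: X {3,5,6,7,8,9}->{6,7,8,9}
Constraint 3 (X + W = Z) on D(X)={6,7,8,9} D(W)={8,9} D(Z)={3,4}: X {6,7,8,9}->{}; W {8,9}->{}; Z {3,4}->{}
So after all 3 constraints: D(W) = {}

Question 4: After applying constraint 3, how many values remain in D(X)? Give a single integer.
Answer: 0

Derivation:
Constraint 1 (Z + U = W) on D(Z)={3,4,5,7,8,10} D(U)={5,7,8,10} D(W)={3,5,7,8,9}: Z {3,4,5,7,8,10}->{3,4}; U {5,7,8,10}->{5}; W {3,5,7,8,9}->{8,9}
Constraint 2 (U < X) on D(U)={5} D(X)={3,5,6,7,8,9}: X {3,5,6,7,8,9}->{6,7,8,9}
Constraint 3 (X + W = Z) on D(X)={6,7,8,9} D(W)={8,9} D(Z)={3,4}: X {6,7,8,9}->{}; W {8,9}->{}; Z {3,4}->{}
So after constraint 3: D(X)={}, size = 0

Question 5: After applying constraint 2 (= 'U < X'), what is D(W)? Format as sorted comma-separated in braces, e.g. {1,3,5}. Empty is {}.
Answer: {8,9}

Derivation:
Constraint 1 (Z + U = W) on D(Z)={3,4,5,7,8,10} D(U)={5,7,8,10} D(W)={3,5,7,8,9}: Z {3,4,5,7,8,10}->{3,4}; U {5,7,8,10}->{5}; W {3,5,7,8,9}->{8,9}
Constraint 2 (U < X) on D(U)={5} D(X)={3,5,6,7,8,9}: X {3,5,6,7,8,9}->{6,7,8,9}
So after constraint 2: D(W) = {8,9}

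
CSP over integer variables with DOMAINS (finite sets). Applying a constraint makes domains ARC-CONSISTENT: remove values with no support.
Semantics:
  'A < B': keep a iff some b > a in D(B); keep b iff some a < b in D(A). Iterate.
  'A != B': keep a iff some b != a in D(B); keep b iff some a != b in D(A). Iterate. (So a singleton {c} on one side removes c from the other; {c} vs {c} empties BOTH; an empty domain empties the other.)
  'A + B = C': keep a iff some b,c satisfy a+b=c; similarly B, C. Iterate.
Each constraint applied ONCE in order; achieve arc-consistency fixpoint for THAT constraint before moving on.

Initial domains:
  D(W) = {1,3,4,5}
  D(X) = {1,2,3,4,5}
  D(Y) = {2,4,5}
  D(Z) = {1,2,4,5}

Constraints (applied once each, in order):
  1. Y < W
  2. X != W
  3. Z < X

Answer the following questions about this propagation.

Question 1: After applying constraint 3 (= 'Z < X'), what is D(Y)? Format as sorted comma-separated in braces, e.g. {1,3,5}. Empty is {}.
Constraint 1 (Y < W) on D(Y)={2,4,5} D(W)={1,3,4,5}: Y {2,4,5}->{2,4}; W {1,3,4,5}->{3,4,5}
Constraint 2 (X != W) on D(X)={1,2,3,4,5} D(W)={3,4,5}: no change
Constraint 3 (Z < X) on D(Z)={1,2,4,5} D(X)={1,2,3,4,5}: Z {1,2,4,5}->{1,2,4}; X {1,2,3,4,5}->{2,3,4,5}
So after constraint 3: D(Y) = {2,4}

Answer: {2,4}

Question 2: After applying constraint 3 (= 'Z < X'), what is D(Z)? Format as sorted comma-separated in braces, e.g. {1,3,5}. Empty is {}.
Constraint 1 (Y < W) on D(Y)={2,4,5} D(W)={1,3,4,5}: Y {2,4,5}->{2,4}; W {1,3,4,5}->{3,4,5}
Constraint 2 (X != W) on D(X)={1,2,3,4,5} D(W)={3,4,5}: no change
Constraint 3 (Z < X) on D(Z)={1,2,4,5} D(X)={1,2,3,4,5}: Z {1,2,4,5}->{1,2,4}; X {1,2,3,4,5}->{2,3,4,5}
So after constraint 3: D(Z) = {1,2,4}

Answer: {1,2,4}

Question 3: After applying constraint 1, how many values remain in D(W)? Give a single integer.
Answer: 3

Derivation:
Constraint 1 (Y < W) on D(Y)={2,4,5} D(W)={1,3,4,5}: Y {2,4,5}->{2,4}; W {1,3,4,5}->{3,4,5}
So after constraint 1: D(W)={3,4,5}, size = 3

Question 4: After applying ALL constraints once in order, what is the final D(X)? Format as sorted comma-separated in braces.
Constraint 1 (Y < W) on D(Y)={2,4,5} D(W)={1,3,4,5}: Y {2,4,5}->{2,4}; W {1,3,4,5}->{3,4,5}
Constraint 2 (X != W) on D(X)={1,2,3,4,5} D(W)={3,4,5}: no change
Constraint 3 (Z < X) on D(Z)={1,2,4,5} D(X)={1,2,3,4,5}: Z {1,2,4,5}->{1,2,4}; X {1,2,3,4,5}->{2,3,4,5}
So after all 3 constraints: D(X) = {2,3,4,5}

Answer: {2,3,4,5}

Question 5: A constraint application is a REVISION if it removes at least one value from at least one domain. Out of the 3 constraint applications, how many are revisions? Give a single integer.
Answer: 2

Derivation:
Constraint 1 (Y < W) on D(Y)={2,4,5} D(W)={1,3,4,5}: Y {2,4,5}->{2,4}; W {1,3,4,5}->{3,4,5} => REVISION
Constraint 2 (X != W) on D(X)={1,2,3,4,5} D(W)={3,4,5}: no change => not a revision
Constraint 3 (Z < X) on D(Z)={1,2,4,5} D(X)={1,2,3,4,5}: Z {1,2,4,5}->{1,2,4}; X {1,2,3,4,5}->{2,3,4,5} => REVISION
Total revisions = 2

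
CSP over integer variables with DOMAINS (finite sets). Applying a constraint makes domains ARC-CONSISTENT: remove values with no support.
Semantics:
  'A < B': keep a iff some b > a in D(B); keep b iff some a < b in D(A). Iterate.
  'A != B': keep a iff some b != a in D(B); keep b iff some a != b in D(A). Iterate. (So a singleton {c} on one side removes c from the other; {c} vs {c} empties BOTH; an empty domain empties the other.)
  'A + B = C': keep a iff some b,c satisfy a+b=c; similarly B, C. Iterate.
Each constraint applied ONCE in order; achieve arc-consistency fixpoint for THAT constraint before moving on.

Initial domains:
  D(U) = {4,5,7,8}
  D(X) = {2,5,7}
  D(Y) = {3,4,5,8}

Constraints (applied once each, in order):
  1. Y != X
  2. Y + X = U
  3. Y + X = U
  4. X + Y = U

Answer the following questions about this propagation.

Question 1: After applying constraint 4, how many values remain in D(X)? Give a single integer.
Answer: 2

Derivation:
Constraint 1 (Y != X) on D(Y)={3,4,5,8} D(X)={2,5,7}: no change
Constraint 2 (Y + X = U) on D(Y)={3,4,5,8} D(X)={2,5,7} D(U)={4,5,7,8}: Y {3,4,5,8}->{3,5}; X {2,5,7}->{2,5}; U {4,5,7,8}->{5,7,8}
Constraint 3 (Y + X = U) on D(Y)={3,5} D(X)={2,5} D(U)={5,7,8}: no change
Constraint 4 (X + Y = U) on D(X)={2,5} D(Y)={3,5} D(U)={5,7,8}: no change
So after constraint 4: D(X)={2,5}, size = 2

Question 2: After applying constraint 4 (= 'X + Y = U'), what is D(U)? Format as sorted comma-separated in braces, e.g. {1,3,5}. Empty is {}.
Answer: {5,7,8}

Derivation:
Constraint 1 (Y != X) on D(Y)={3,4,5,8} D(X)={2,5,7}: no change
Constraint 2 (Y + X = U) on D(Y)={3,4,5,8} D(X)={2,5,7} D(U)={4,5,7,8}: Y {3,4,5,8}->{3,5}; X {2,5,7}->{2,5}; U {4,5,7,8}->{5,7,8}
Constraint 3 (Y + X = U) on D(Y)={3,5} D(X)={2,5} D(U)={5,7,8}: no change
Constraint 4 (X + Y = U) on D(X)={2,5} D(Y)={3,5} D(U)={5,7,8}: no change
So after constraint 4: D(U) = {5,7,8}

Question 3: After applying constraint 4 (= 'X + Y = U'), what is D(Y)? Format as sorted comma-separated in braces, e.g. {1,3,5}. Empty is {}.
Answer: {3,5}

Derivation:
Constraint 1 (Y != X) on D(Y)={3,4,5,8} D(X)={2,5,7}: no change
Constraint 2 (Y + X = U) on D(Y)={3,4,5,8} D(X)={2,5,7} D(U)={4,5,7,8}: Y {3,4,5,8}->{3,5}; X {2,5,7}->{2,5}; U {4,5,7,8}->{5,7,8}
Constraint 3 (Y + X = U) on D(Y)={3,5} D(X)={2,5} D(U)={5,7,8}: no change
Constraint 4 (X + Y = U) on D(X)={2,5} D(Y)={3,5} D(U)={5,7,8}: no change
So after constraint 4: D(Y) = {3,5}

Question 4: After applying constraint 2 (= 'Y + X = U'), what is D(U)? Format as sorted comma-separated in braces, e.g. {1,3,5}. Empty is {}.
Answer: {5,7,8}

Derivation:
Constraint 1 (Y != X) on D(Y)={3,4,5,8} D(X)={2,5,7}: no change
Constraint 2 (Y + X = U) on D(Y)={3,4,5,8} D(X)={2,5,7} D(U)={4,5,7,8}: Y {3,4,5,8}->{3,5}; X {2,5,7}->{2,5}; U {4,5,7,8}->{5,7,8}
So after constraint 2: D(U) = {5,7,8}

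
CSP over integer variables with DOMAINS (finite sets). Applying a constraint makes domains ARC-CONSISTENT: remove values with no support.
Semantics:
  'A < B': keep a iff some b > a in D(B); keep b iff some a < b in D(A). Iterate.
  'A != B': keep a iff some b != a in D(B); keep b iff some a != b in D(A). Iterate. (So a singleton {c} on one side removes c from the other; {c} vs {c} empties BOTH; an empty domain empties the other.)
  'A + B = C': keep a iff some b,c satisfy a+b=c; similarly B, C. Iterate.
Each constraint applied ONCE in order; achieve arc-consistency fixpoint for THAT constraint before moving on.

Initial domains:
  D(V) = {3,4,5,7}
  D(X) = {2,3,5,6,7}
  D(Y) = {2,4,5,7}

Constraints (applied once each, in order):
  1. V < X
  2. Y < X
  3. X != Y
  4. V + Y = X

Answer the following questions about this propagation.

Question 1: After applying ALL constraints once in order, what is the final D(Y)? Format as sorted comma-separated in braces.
Constraint 1 (V < X) on D(V)={3,4,5,7} D(X)={2,3,5,6,7}: V {3,4,5,7}->{3,4,5}; X {2,3,5,6,7}->{5,6,7}
Constraint 2 (Y < X) on D(Y)={2,4,5,7} D(X)={5,6,7}: Y {2,4,5,7}->{2,4,5}
Constraint 3 (X != Y) on D(X)={5,6,7} D(Y)={2,4,5}: no change
Constraint 4 (V + Y = X) on D(V)={3,4,5} D(Y)={2,4,5} D(X)={5,6,7}: Y {2,4,5}->{2,4}
So after all 4 constraints: D(Y) = {2,4}

Answer: {2,4}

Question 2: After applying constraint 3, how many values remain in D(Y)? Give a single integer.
Constraint 1 (V < X) on D(V)={3,4,5,7} D(X)={2,3,5,6,7}: V {3,4,5,7}->{3,4,5}; X {2,3,5,6,7}->{5,6,7}
Constraint 2 (Y < X) on D(Y)={2,4,5,7} D(X)={5,6,7}: Y {2,4,5,7}->{2,4,5}
Constraint 3 (X != Y) on D(X)={5,6,7} D(Y)={2,4,5}: no change
So after constraint 3: D(Y)={2,4,5}, size = 3

Answer: 3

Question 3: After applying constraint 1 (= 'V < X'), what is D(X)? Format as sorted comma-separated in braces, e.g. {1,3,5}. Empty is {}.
Constraint 1 (V < X) on D(V)={3,4,5,7} D(X)={2,3,5,6,7}: V {3,4,5,7}->{3,4,5}; X {2,3,5,6,7}->{5,6,7}
So after constraint 1: D(X) = {5,6,7}

Answer: {5,6,7}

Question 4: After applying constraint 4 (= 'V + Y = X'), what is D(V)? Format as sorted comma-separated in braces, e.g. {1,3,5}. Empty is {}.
Answer: {3,4,5}

Derivation:
Constraint 1 (V < X) on D(V)={3,4,5,7} D(X)={2,3,5,6,7}: V {3,4,5,7}->{3,4,5}; X {2,3,5,6,7}->{5,6,7}
Constraint 2 (Y < X) on D(Y)={2,4,5,7} D(X)={5,6,7}: Y {2,4,5,7}->{2,4,5}
Constraint 3 (X != Y) on D(X)={5,6,7} D(Y)={2,4,5}: no change
Constraint 4 (V + Y = X) on D(V)={3,4,5} D(Y)={2,4,5} D(X)={5,6,7}: Y {2,4,5}->{2,4}
So after constraint 4: D(V) = {3,4,5}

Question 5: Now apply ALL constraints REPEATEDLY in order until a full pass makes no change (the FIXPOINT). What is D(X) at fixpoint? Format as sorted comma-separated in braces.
pass 0 (initial): D(X)={2,3,5,6,7}
pass 1: V {3,4,5,7}->{3,4,5}; X {2,3,5,6,7}->{5,6,7}; Y {2,4,5,7}->{2,4}
pass 2: no change
Fixpoint after 2 passes: D(X) = {5,6,7}

Answer: {5,6,7}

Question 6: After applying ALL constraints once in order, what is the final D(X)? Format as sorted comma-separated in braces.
Constraint 1 (V < X) on D(V)={3,4,5,7} D(X)={2,3,5,6,7}: V {3,4,5,7}->{3,4,5}; X {2,3,5,6,7}->{5,6,7}
Constraint 2 (Y < X) on D(Y)={2,4,5,7} D(X)={5,6,7}: Y {2,4,5,7}->{2,4,5}
Constraint 3 (X != Y) on D(X)={5,6,7} D(Y)={2,4,5}: no change
Constraint 4 (V + Y = X) on D(V)={3,4,5} D(Y)={2,4,5} D(X)={5,6,7}: Y {2,4,5}->{2,4}
So after all 4 constraints: D(X) = {5,6,7}

Answer: {5,6,7}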